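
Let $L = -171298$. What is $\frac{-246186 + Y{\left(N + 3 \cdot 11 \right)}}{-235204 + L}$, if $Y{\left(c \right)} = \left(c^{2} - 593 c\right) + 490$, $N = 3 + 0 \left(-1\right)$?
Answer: $\frac{132874}{203251} \approx 0.65374$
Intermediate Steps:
$N = 3$ ($N = 3 + 0 = 3$)
$Y{\left(c \right)} = 490 + c^{2} - 593 c$
$\frac{-246186 + Y{\left(N + 3 \cdot 11 \right)}}{-235204 + L} = \frac{-246186 + \left(490 + \left(3 + 3 \cdot 11\right)^{2} - 593 \left(3 + 3 \cdot 11\right)\right)}{-235204 - 171298} = \frac{-246186 + \left(490 + \left(3 + 33\right)^{2} - 593 \left(3 + 33\right)\right)}{-406502} = \left(-246186 + \left(490 + 36^{2} - 21348\right)\right) \left(- \frac{1}{406502}\right) = \left(-246186 + \left(490 + 1296 - 21348\right)\right) \left(- \frac{1}{406502}\right) = \left(-246186 - 19562\right) \left(- \frac{1}{406502}\right) = \left(-265748\right) \left(- \frac{1}{406502}\right) = \frac{132874}{203251}$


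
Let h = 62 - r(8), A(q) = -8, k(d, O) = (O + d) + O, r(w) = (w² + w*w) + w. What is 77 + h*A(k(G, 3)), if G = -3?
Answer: 669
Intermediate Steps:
r(w) = w + 2*w² (r(w) = (w² + w²) + w = 2*w² + w = w + 2*w²)
k(d, O) = d + 2*O
h = -74 (h = 62 - 8*(1 + 2*8) = 62 - 8*(1 + 16) = 62 - 8*17 = 62 - 1*136 = 62 - 136 = -74)
77 + h*A(k(G, 3)) = 77 - 74*(-8) = 77 + 592 = 669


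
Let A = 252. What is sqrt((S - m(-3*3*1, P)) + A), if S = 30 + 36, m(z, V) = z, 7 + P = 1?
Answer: sqrt(327) ≈ 18.083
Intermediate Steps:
P = -6 (P = -7 + 1 = -6)
S = 66
sqrt((S - m(-3*3*1, P)) + A) = sqrt((66 - (-3*3)) + 252) = sqrt((66 - (-9)) + 252) = sqrt((66 - 1*(-9)) + 252) = sqrt((66 + 9) + 252) = sqrt(75 + 252) = sqrt(327)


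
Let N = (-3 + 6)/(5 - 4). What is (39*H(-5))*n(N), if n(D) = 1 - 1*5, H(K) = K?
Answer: 780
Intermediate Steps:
N = 3 (N = 3/1 = 3*1 = 3)
n(D) = -4 (n(D) = 1 - 5 = -4)
(39*H(-5))*n(N) = (39*(-5))*(-4) = -195*(-4) = 780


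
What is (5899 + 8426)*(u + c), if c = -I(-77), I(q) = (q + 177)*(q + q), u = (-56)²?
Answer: 265528200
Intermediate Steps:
u = 3136
I(q) = 2*q*(177 + q) (I(q) = (177 + q)*(2*q) = 2*q*(177 + q))
c = 15400 (c = -2*(-77)*(177 - 77) = -2*(-77)*100 = -1*(-15400) = 15400)
(5899 + 8426)*(u + c) = (5899 + 8426)*(3136 + 15400) = 14325*18536 = 265528200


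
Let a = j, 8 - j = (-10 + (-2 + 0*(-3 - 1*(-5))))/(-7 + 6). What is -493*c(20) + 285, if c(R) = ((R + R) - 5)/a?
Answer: 18395/4 ≈ 4598.8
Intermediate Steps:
j = -4 (j = 8 - (-10 + (-2 + 0*(-3 - 1*(-5))))/(-7 + 6) = 8 - (-10 + (-2 + 0*(-3 + 5)))/(-1) = 8 - (-10 + (-2 + 0*2))*(-1) = 8 - (-10 + (-2 + 0))*(-1) = 8 - (-10 - 2)*(-1) = 8 - (-12)*(-1) = 8 - 1*12 = 8 - 12 = -4)
a = -4
c(R) = 5/4 - R/2 (c(R) = ((R + R) - 5)/(-4) = (2*R - 5)*(-¼) = (-5 + 2*R)*(-¼) = 5/4 - R/2)
-493*c(20) + 285 = -493*(5/4 - ½*20) + 285 = -493*(5/4 - 10) + 285 = -493*(-35/4) + 285 = 17255/4 + 285 = 18395/4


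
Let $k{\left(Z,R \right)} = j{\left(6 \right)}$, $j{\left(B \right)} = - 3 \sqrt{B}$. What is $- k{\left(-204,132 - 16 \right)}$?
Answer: $3 \sqrt{6} \approx 7.3485$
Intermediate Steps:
$k{\left(Z,R \right)} = - 3 \sqrt{6}$
$- k{\left(-204,132 - 16 \right)} = - \left(-3\right) \sqrt{6} = 3 \sqrt{6}$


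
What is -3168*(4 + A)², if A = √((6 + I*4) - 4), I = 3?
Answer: -95040 - 25344*√14 ≈ -1.8987e+5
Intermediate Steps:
A = √14 (A = √((6 + 3*4) - 4) = √((6 + 12) - 4) = √(18 - 4) = √14 ≈ 3.7417)
-3168*(4 + A)² = -3168*(4 + √14)²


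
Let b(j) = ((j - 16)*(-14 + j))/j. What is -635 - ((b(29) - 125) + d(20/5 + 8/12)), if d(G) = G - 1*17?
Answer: -43882/87 ≈ -504.39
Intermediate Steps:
d(G) = -17 + G (d(G) = G - 17 = -17 + G)
b(j) = (-16 + j)*(-14 + j)/j (b(j) = ((-16 + j)*(-14 + j))/j = (-16 + j)*(-14 + j)/j)
-635 - ((b(29) - 125) + d(20/5 + 8/12)) = -635 - (((-30 + 29 + 224/29) - 125) + (-17 + (20/5 + 8/12))) = -635 - (((-30 + 29 + 224*(1/29)) - 125) + (-17 + (20*(⅕) + 8*(1/12)))) = -635 - (((-30 + 29 + 224/29) - 125) + (-17 + (4 + ⅔))) = -635 - ((195/29 - 125) + (-17 + 14/3)) = -635 - (-3430/29 - 37/3) = -635 - 1*(-11363/87) = -635 + 11363/87 = -43882/87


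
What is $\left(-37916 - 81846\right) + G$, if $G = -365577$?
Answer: $-485339$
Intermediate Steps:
$\left(-37916 - 81846\right) + G = \left(-37916 - 81846\right) - 365577 = -119762 - 365577 = -485339$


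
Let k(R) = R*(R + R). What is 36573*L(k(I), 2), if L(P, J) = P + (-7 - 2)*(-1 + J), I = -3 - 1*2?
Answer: 1499493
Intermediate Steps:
I = -5 (I = -3 - 2 = -5)
k(R) = 2*R² (k(R) = R*(2*R) = 2*R²)
L(P, J) = 9 + P - 9*J (L(P, J) = P - 9*(-1 + J) = P + (9 - 9*J) = 9 + P - 9*J)
36573*L(k(I), 2) = 36573*(9 + 2*(-5)² - 9*2) = 36573*(9 + 2*25 - 18) = 36573*(9 + 50 - 18) = 36573*41 = 1499493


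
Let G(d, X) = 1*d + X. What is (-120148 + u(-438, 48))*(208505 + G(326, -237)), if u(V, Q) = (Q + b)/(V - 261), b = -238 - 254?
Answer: -5839450523584/233 ≈ -2.5062e+10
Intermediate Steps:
b = -492
u(V, Q) = (-492 + Q)/(-261 + V) (u(V, Q) = (Q - 492)/(V - 261) = (-492 + Q)/(-261 + V))
G(d, X) = X + d (G(d, X) = d + X = X + d)
(-120148 + u(-438, 48))*(208505 + G(326, -237)) = (-120148 + (-492 + 48)/(-261 - 438))*(208505 + (-237 + 326)) = (-120148 - 444/(-699))*(208505 + 89) = (-120148 - 1/699*(-444))*208594 = (-120148 + 148/233)*208594 = -27994336/233*208594 = -5839450523584/233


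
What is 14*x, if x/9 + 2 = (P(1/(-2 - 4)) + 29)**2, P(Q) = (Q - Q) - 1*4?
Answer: 78498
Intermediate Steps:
P(Q) = -4 (P(Q) = 0 - 4 = -4)
x = 5607 (x = -18 + 9*(-4 + 29)**2 = -18 + 9*25**2 = -18 + 9*625 = -18 + 5625 = 5607)
14*x = 14*5607 = 78498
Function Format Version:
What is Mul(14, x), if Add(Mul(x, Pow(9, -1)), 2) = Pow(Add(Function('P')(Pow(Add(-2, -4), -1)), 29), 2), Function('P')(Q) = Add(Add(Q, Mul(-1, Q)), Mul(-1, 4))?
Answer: 78498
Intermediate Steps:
Function('P')(Q) = -4 (Function('P')(Q) = Add(0, -4) = -4)
x = 5607 (x = Add(-18, Mul(9, Pow(Add(-4, 29), 2))) = Add(-18, Mul(9, Pow(25, 2))) = Add(-18, Mul(9, 625)) = Add(-18, 5625) = 5607)
Mul(14, x) = Mul(14, 5607) = 78498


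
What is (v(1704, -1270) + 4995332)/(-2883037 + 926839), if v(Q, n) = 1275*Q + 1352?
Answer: -3584642/978099 ≈ -3.6649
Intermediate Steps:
v(Q, n) = 1352 + 1275*Q
(v(1704, -1270) + 4995332)/(-2883037 + 926839) = ((1352 + 1275*1704) + 4995332)/(-2883037 + 926839) = ((1352 + 2172600) + 4995332)/(-1956198) = (2173952 + 4995332)*(-1/1956198) = 7169284*(-1/1956198) = -3584642/978099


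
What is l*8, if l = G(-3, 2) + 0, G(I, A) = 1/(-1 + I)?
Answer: -2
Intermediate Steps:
l = -1/4 (l = 1/(-1 - 3) + 0 = 1/(-4) + 0 = -1/4 + 0 = -1/4 ≈ -0.25000)
l*8 = -1/4*8 = -2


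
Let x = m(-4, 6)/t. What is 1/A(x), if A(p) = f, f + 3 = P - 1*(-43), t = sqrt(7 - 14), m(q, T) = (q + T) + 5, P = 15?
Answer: 1/55 ≈ 0.018182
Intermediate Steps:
m(q, T) = 5 + T + q (m(q, T) = (T + q) + 5 = 5 + T + q)
t = I*sqrt(7) (t = sqrt(-7) = I*sqrt(7) ≈ 2.6458*I)
x = -I*sqrt(7) (x = (5 + 6 - 4)/((I*sqrt(7))) = 7*(-I*sqrt(7)/7) = -I*sqrt(7) ≈ -2.6458*I)
f = 55 (f = -3 + (15 - 1*(-43)) = -3 + (15 + 43) = -3 + 58 = 55)
A(p) = 55
1/A(x) = 1/55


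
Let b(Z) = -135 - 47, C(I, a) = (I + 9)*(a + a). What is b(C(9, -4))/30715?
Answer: -182/30715 ≈ -0.0059254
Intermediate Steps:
C(I, a) = 2*a*(9 + I) (C(I, a) = (9 + I)*(2*a) = 2*a*(9 + I))
b(Z) = -182
b(C(9, -4))/30715 = -182/30715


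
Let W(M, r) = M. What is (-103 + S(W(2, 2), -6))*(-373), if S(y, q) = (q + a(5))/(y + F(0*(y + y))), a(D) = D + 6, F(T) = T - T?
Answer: 74973/2 ≈ 37487.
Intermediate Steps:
F(T) = 0
a(D) = 6 + D
S(y, q) = (11 + q)/y (S(y, q) = (q + (6 + 5))/(y + 0) = (q + 11)/y = (11 + q)/y)
(-103 + S(W(2, 2), -6))*(-373) = (-103 + (11 - 6)/2)*(-373) = (-103 + (1/2)*5)*(-373) = (-103 + 5/2)*(-373) = -201/2*(-373) = 74973/2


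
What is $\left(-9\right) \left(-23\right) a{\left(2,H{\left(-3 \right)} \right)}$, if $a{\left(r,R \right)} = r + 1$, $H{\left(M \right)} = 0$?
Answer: $621$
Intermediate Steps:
$a{\left(r,R \right)} = 1 + r$
$\left(-9\right) \left(-23\right) a{\left(2,H{\left(-3 \right)} \right)} = \left(-9\right) \left(-23\right) \left(1 + 2\right) = 207 \cdot 3 = 621$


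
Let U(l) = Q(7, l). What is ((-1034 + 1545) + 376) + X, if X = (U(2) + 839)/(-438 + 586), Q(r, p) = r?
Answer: 66061/74 ≈ 892.72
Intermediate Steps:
U(l) = 7
X = 423/74 (X = (7 + 839)/(-438 + 586) = 846/148 = 846*(1/148) = 423/74 ≈ 5.7162)
((-1034 + 1545) + 376) + X = ((-1034 + 1545) + 376) + 423/74 = (511 + 376) + 423/74 = 887 + 423/74 = 66061/74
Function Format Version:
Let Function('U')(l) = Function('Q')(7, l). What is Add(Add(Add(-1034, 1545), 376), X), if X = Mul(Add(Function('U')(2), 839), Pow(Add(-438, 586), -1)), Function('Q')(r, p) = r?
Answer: Rational(66061, 74) ≈ 892.72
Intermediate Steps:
Function('U')(l) = 7
X = Rational(423, 74) (X = Mul(Add(7, 839), Pow(Add(-438, 586), -1)) = Mul(846, Pow(148, -1)) = Mul(846, Rational(1, 148)) = Rational(423, 74) ≈ 5.7162)
Add(Add(Add(-1034, 1545), 376), X) = Add(Add(Add(-1034, 1545), 376), Rational(423, 74)) = Add(Add(511, 376), Rational(423, 74)) = Add(887, Rational(423, 74)) = Rational(66061, 74)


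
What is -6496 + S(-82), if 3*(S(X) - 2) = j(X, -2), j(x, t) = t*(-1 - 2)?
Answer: -6492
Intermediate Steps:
j(x, t) = -3*t (j(x, t) = t*(-3) = -3*t)
S(X) = 4 (S(X) = 2 + (-3*(-2))/3 = 2 + (⅓)*6 = 2 + 2 = 4)
-6496 + S(-82) = -6496 + 4 = -6492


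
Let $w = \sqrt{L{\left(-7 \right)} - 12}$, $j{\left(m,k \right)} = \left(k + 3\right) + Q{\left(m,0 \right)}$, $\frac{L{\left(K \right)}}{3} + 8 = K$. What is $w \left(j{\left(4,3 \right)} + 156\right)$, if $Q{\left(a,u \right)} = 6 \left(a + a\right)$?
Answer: $210 i \sqrt{57} \approx 1585.5 i$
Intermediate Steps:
$Q{\left(a,u \right)} = 12 a$ ($Q{\left(a,u \right)} = 6 \cdot 2 a = 12 a$)
$L{\left(K \right)} = -24 + 3 K$
$j{\left(m,k \right)} = 3 + k + 12 m$ ($j{\left(m,k \right)} = \left(k + 3\right) + 12 m = \left(3 + k\right) + 12 m = 3 + k + 12 m$)
$w = i \sqrt{57}$ ($w = \sqrt{\left(-24 + 3 \left(-7\right)\right) - 12} = \sqrt{\left(-24 - 21\right) - 12} = \sqrt{-45 - 12} = \sqrt{-57} = i \sqrt{57} \approx 7.5498 i$)
$w \left(j{\left(4,3 \right)} + 156\right) = i \sqrt{57} \left(\left(3 + 3 + 12 \cdot 4\right) + 156\right) = i \sqrt{57} \left(\left(3 + 3 + 48\right) + 156\right) = i \sqrt{57} \left(54 + 156\right) = i \sqrt{57} \cdot 210 = 210 i \sqrt{57}$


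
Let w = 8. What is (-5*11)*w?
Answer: -440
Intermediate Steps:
(-5*11)*w = -5*11*8 = -55*8 = -440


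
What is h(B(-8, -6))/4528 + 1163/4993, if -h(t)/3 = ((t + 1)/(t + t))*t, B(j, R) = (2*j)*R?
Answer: 9079165/45216608 ≈ 0.20079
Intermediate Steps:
B(j, R) = 2*R*j
h(t) = -3/2 - 3*t/2 (h(t) = -3*(t + 1)/(t + t)*t = -3*(1 + t)/((2*t))*t = -3*(1 + t)*(1/(2*t))*t = -3*(1 + t)/(2*t)*t = -3*(½ + t/2) = -3/2 - 3*t/2)
h(B(-8, -6))/4528 + 1163/4993 = (-3/2 - 3*(-6)*(-8))/4528 + 1163/4993 = (-3/2 - 3/2*96)*(1/4528) + 1163*(1/4993) = (-3/2 - 144)*(1/4528) + 1163/4993 = -291/2*1/4528 + 1163/4993 = -291/9056 + 1163/4993 = 9079165/45216608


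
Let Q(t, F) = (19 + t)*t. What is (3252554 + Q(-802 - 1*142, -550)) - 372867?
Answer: 3752887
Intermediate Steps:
Q(t, F) = t*(19 + t)
(3252554 + Q(-802 - 1*142, -550)) - 372867 = (3252554 + (-802 - 1*142)*(19 + (-802 - 1*142))) - 372867 = (3252554 + (-802 - 142)*(19 + (-802 - 142))) - 372867 = (3252554 - 944*(19 - 944)) - 372867 = (3252554 - 944*(-925)) - 372867 = (3252554 + 873200) - 372867 = 4125754 - 372867 = 3752887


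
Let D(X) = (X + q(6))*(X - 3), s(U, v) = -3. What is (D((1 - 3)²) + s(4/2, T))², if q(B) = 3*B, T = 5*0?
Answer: 361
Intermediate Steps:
T = 0
D(X) = (-3 + X)*(18 + X) (D(X) = (X + 3*6)*(X - 3) = (X + 18)*(-3 + X) = (18 + X)*(-3 + X) = (-3 + X)*(18 + X))
(D((1 - 3)²) + s(4/2, T))² = ((-54 + ((1 - 3)²)² + 15*(1 - 3)²) - 3)² = ((-54 + ((-2)²)² + 15*(-2)²) - 3)² = ((-54 + 4² + 15*4) - 3)² = ((-54 + 16 + 60) - 3)² = (22 - 3)² = 19² = 361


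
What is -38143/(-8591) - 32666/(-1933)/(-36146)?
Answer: 121126322344/27284320129 ≈ 4.4394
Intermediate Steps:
-38143/(-8591) - 32666/(-1933)/(-36146) = -38143*(-1/8591) - 32666*(-1/1933)*(-1/36146) = 38143/8591 + (32666/1933)*(-1/36146) = 38143/8591 - 16333/34935109 = 121126322344/27284320129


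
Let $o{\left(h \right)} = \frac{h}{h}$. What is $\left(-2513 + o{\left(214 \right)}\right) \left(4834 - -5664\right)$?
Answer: $-26370976$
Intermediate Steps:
$o{\left(h \right)} = 1$
$\left(-2513 + o{\left(214 \right)}\right) \left(4834 - -5664\right) = \left(-2513 + 1\right) \left(4834 - -5664\right) = - 2512 \left(4834 + 5664\right) = \left(-2512\right) 10498 = -26370976$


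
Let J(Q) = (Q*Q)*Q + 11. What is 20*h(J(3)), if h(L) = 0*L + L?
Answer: 760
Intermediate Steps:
J(Q) = 11 + Q³ (J(Q) = Q²*Q + 11 = Q³ + 11 = 11 + Q³)
h(L) = L (h(L) = 0 + L = L)
20*h(J(3)) = 20*(11 + 3³) = 20*(11 + 27) = 20*38 = 760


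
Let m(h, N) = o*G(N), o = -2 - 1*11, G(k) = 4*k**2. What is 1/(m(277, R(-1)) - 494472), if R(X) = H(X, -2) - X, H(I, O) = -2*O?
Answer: -1/495772 ≈ -2.0171e-6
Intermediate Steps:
o = -13 (o = -2 - 11 = -13)
R(X) = 4 - X (R(X) = -2*(-2) - X = 4 - X)
m(h, N) = -52*N**2
1/(m(277, R(-1)) - 494472) = 1/(-52*(4 - 1*(-1))**2 - 494472) = 1/(-52*(4 + 1)**2 - 494472) = 1/(-52*5**2 - 494472) = 1/(-52*25 - 494472) = 1/(-1300 - 494472) = 1/(-495772) = -1/495772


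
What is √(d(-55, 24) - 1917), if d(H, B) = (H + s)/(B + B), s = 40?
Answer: I*√30677/4 ≈ 43.787*I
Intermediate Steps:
d(H, B) = (40 + H)/(2*B) (d(H, B) = (H + 40)/(B + B) = (40 + H)/((2*B)) = (40 + H)*(1/(2*B)) = (40 + H)/(2*B))
√(d(-55, 24) - 1917) = √((½)*(40 - 55)/24 - 1917) = √((½)*(1/24)*(-15) - 1917) = √(-5/16 - 1917) = √(-30677/16) = I*√30677/4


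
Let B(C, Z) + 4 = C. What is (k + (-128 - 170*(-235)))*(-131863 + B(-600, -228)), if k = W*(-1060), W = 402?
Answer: 51171737166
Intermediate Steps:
B(C, Z) = -4 + C
k = -426120 (k = 402*(-1060) = -426120)
(k + (-128 - 170*(-235)))*(-131863 + B(-600, -228)) = (-426120 + (-128 - 170*(-235)))*(-131863 + (-4 - 600)) = (-426120 + (-128 + 39950))*(-131863 - 604) = (-426120 + 39822)*(-132467) = -386298*(-132467) = 51171737166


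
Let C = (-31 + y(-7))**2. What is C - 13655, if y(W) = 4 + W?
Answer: -12499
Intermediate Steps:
C = 1156 (C = (-31 + (4 - 7))**2 = (-31 - 3)**2 = (-34)**2 = 1156)
C - 13655 = 1156 - 13655 = -12499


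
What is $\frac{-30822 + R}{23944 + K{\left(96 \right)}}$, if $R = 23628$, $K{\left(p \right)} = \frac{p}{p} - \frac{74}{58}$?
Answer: $- \frac{34771}{115728} \approx -0.30045$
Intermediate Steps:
$K{\left(p \right)} = - \frac{8}{29}$ ($K{\left(p \right)} = 1 - \frac{37}{29} = - \frac{8}{29}$)
$\frac{-30822 + R}{23944 + K{\left(96 \right)}} = \frac{-30822 + 23628}{23944 - \frac{8}{29}} = - \frac{7194}{\frac{694368}{29}} = \left(-7194\right) \frac{29}{694368} = - \frac{34771}{115728}$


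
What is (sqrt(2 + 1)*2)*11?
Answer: 22*sqrt(3) ≈ 38.105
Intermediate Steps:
(sqrt(2 + 1)*2)*11 = (sqrt(3)*2)*11 = (2*sqrt(3))*11 = 22*sqrt(3)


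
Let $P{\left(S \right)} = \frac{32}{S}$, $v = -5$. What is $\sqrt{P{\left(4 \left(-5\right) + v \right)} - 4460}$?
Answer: $\frac{2 i \sqrt{27883}}{5} \approx 66.793 i$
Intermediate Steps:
$\sqrt{P{\left(4 \left(-5\right) + v \right)} - 4460} = \sqrt{\frac{32}{4 \left(-5\right) - 5} - 4460} = \sqrt{\frac{32}{-20 - 5} - 4460} = \sqrt{\frac{32}{-25} - 4460} = \sqrt{32 \left(- \frac{1}{25}\right) - 4460} = \sqrt{- \frac{32}{25} - 4460} = \sqrt{- \frac{111532}{25}} = \frac{2 i \sqrt{27883}}{5}$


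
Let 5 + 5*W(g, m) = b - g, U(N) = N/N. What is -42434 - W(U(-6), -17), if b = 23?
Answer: -212187/5 ≈ -42437.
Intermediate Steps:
U(N) = 1
W(g, m) = 18/5 - g/5 (W(g, m) = -1 + (23 - g)/5 = -1 + (23/5 - g/5) = 18/5 - g/5)
-42434 - W(U(-6), -17) = -42434 - (18/5 - ⅕*1) = -42434 - (18/5 - ⅕) = -42434 - 1*17/5 = -42434 - 17/5 = -212187/5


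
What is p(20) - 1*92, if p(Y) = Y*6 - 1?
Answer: 27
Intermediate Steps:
p(Y) = -1 + 6*Y (p(Y) = 6*Y - 1 = -1 + 6*Y)
p(20) - 1*92 = (-1 + 6*20) - 1*92 = (-1 + 120) - 92 = 119 - 92 = 27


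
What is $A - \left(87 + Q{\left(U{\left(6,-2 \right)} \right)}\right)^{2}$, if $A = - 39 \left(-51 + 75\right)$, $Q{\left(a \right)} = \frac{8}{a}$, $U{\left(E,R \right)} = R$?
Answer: $-7825$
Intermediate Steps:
$A = -936$ ($A = \left(-39\right) 24 = -936$)
$A - \left(87 + Q{\left(U{\left(6,-2 \right)} \right)}\right)^{2} = -936 - \left(87 + \frac{8}{-2}\right)^{2} = -936 - \left(87 + 8 \left(- \frac{1}{2}\right)\right)^{2} = -936 - \left(87 - 4\right)^{2} = -936 - 83^{2} = -936 - 6889 = -7825$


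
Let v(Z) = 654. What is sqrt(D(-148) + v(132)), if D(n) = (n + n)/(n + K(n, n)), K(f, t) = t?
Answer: sqrt(655) ≈ 25.593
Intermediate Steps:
D(n) = 1 (D(n) = (n + n)/(n + n) = (2*n)/((2*n)) = (2*n)*(1/(2*n)) = 1)
sqrt(D(-148) + v(132)) = sqrt(1 + 654) = sqrt(655)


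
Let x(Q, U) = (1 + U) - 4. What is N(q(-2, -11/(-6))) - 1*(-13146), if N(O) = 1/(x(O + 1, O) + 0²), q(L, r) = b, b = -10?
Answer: 170897/13 ≈ 13146.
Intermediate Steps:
q(L, r) = -10
x(Q, U) = -3 + U
N(O) = 1/(-3 + O) (N(O) = 1/((-3 + O) + 0²) = 1/((-3 + O) + 0) = 1/(-3 + O))
N(q(-2, -11/(-6))) - 1*(-13146) = 1/(-3 - 10) - 1*(-13146) = 1/(-13) + 13146 = -1/13 + 13146 = 170897/13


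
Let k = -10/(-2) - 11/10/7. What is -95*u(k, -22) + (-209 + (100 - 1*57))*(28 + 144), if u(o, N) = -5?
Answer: -28077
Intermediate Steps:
k = 339/70 (k = -10*(-½) - 11*⅒*(⅐) = 5 - 11/10*⅐ = 5 - 11/70 = 339/70 ≈ 4.8429)
-95*u(k, -22) + (-209 + (100 - 1*57))*(28 + 144) = -95*(-5) + (-209 + (100 - 1*57))*(28 + 144) = 475 + (-209 + (100 - 57))*172 = 475 + (-209 + 43)*172 = 475 - 166*172 = 475 - 28552 = -28077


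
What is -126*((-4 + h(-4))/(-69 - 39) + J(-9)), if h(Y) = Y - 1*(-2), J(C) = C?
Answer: 1127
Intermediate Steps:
h(Y) = 2 + Y (h(Y) = Y + 2 = 2 + Y)
-126*((-4 + h(-4))/(-69 - 39) + J(-9)) = -126*((-4 + (2 - 4))/(-69 - 39) - 9) = -126*((-4 - 2)/(-108) - 9) = -126*(-6*(-1/108) - 9) = -126*(1/18 - 9) = -126*(-161/18) = 1127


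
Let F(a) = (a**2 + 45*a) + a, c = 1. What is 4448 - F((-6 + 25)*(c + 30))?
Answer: -369567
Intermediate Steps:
F(a) = a**2 + 46*a
4448 - F((-6 + 25)*(c + 30)) = 4448 - (-6 + 25)*(1 + 30)*(46 + (-6 + 25)*(1 + 30)) = 4448 - 19*31*(46 + 19*31) = 4448 - 589*(46 + 589) = 4448 - 589*635 = 4448 - 1*374015 = 4448 - 374015 = -369567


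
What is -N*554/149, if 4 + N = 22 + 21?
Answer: -21606/149 ≈ -145.01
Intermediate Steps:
N = 39 (N = -4 + (22 + 21) = -4 + 43 = 39)
-N*554/149 = -39*554/149 = -1*21606/149 = -21606/149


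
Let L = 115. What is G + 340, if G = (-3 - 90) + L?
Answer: 362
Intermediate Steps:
G = 22 (G = (-3 - 90) + 115 = -93 + 115 = 22)
G + 340 = 22 + 340 = 362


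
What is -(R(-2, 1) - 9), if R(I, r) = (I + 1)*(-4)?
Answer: 5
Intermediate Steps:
R(I, r) = -4 - 4*I (R(I, r) = (1 + I)*(-4) = -4 - 4*I)
-(R(-2, 1) - 9) = -((-4 - 4*(-2)) - 9) = -((-4 + 8) - 9) = -(4 - 9) = -1*(-5) = 5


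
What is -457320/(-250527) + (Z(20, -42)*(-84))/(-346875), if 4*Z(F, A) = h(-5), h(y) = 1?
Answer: 12875427/7053125 ≈ 1.8255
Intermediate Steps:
Z(F, A) = 1/4 (Z(F, A) = (1/4)*1 = 1/4)
-457320/(-250527) + (Z(20, -42)*(-84))/(-346875) = -457320/(-250527) + ((1/4)*(-84))/(-346875) = -457320*(-1/250527) - 21*(-1/346875) = 4120/2257 + 7/115625 = 12875427/7053125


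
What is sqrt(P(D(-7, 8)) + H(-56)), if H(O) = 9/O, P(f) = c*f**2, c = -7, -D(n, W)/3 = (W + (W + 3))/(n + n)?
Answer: 3*I*sqrt(10122)/28 ≈ 10.779*I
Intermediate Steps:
D(n, W) = -3*(3 + 2*W)/(2*n) (D(n, W) = -3*(W + (W + 3))/(n + n) = -3*(W + (3 + W))/(2*n) = -3*(3 + 2*W)*1/(2*n) = -3*(3 + 2*W)/(2*n))
P(f) = -7*f**2
sqrt(P(D(-7, 8)) + H(-56)) = sqrt(-7*9*(-3 - 2*8)**2/196 + 9/(-56)) = sqrt(-7*9*(-3 - 16)**2/196 + 9*(-1/56)) = sqrt(-7*((3/2)*(-1/7)*(-19))**2 - 9/56) = sqrt(-7*(57/14)**2 - 9/56) = sqrt(-7*3249/196 - 9/56) = sqrt(-3249/28 - 9/56) = sqrt(-6507/56) = 3*I*sqrt(10122)/28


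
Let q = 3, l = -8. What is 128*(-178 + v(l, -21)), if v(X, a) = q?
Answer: -22400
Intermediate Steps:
v(X, a) = 3
128*(-178 + v(l, -21)) = 128*(-178 + 3) = 128*(-175) = -22400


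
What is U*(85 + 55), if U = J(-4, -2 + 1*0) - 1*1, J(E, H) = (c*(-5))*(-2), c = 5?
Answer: 6860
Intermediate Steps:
J(E, H) = 50 (J(E, H) = (5*(-5))*(-2) = -25*(-2) = 50)
U = 49 (U = 50 - 1*1 = 50 - 1 = 49)
U*(85 + 55) = 49*(85 + 55) = 49*140 = 6860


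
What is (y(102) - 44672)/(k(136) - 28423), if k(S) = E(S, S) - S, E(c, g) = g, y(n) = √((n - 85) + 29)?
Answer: 44672/28423 - √46/28423 ≈ 1.5714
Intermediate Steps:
y(n) = √(-56 + n) (y(n) = √((-85 + n) + 29) = √(-56 + n))
k(S) = 0 (k(S) = S - S = 0)
(y(102) - 44672)/(k(136) - 28423) = (√(-56 + 102) - 44672)/(0 - 28423) = (√46 - 44672)/(-28423) = (-44672 + √46)*(-1/28423) = 44672/28423 - √46/28423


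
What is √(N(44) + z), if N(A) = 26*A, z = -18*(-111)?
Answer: √3142 ≈ 56.054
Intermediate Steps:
z = 1998
√(N(44) + z) = √(26*44 + 1998) = √(1144 + 1998) = √3142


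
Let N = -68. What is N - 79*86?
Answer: -6862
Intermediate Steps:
N - 79*86 = -68 - 79*86 = -68 - 6794 = -6862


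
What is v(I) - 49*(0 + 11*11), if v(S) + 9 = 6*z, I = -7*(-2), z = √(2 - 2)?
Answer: -5938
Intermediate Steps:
z = 0 (z = √0 = 0)
I = 14
v(S) = -9 (v(S) = -9 + 6*0 = -9 + 0 = -9)
v(I) - 49*(0 + 11*11) = -9 - 49*(0 + 11*11) = -9 - 49*(0 + 121) = -9 - 49*121 = -9 - 5929 = -5938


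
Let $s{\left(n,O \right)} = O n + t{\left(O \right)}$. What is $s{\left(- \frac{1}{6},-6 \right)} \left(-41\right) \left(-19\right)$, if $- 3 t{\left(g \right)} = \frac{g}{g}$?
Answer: $\frac{1558}{3} \approx 519.33$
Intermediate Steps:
$t{\left(g \right)} = - \frac{1}{3}$ ($t{\left(g \right)} = - \frac{g \frac{1}{g}}{3} = \left(- \frac{1}{3}\right) 1 = - \frac{1}{3}$)
$s{\left(n,O \right)} = - \frac{1}{3} + O n$ ($s{\left(n,O \right)} = O n - \frac{1}{3} = - \frac{1}{3} + O n$)
$s{\left(- \frac{1}{6},-6 \right)} \left(-41\right) \left(-19\right) = \left(- \frac{1}{3} - 6 \left(- \frac{1}{6}\right)\right) \left(-41\right) \left(-19\right) = \left(- \frac{1}{3} - 6 \left(\left(-1\right) \frac{1}{6}\right)\right) \left(-41\right) \left(-19\right) = \left(- \frac{1}{3} - -1\right) \left(-41\right) \left(-19\right) = \left(- \frac{1}{3} + 1\right) \left(-41\right) \left(-19\right) = \frac{2}{3} \left(-41\right) \left(-19\right) = \left(- \frac{82}{3}\right) \left(-19\right) = \frac{1558}{3}$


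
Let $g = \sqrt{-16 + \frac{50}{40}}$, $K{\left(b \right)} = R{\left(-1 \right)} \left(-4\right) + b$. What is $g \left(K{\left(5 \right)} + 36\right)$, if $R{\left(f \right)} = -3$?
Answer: $\frac{53 i \sqrt{59}}{2} \approx 203.55 i$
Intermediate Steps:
$K{\left(b \right)} = 12 + b$ ($K{\left(b \right)} = \left(-3\right) \left(-4\right) + b = 12 + b$)
$g = \frac{i \sqrt{59}}{2}$ ($g = \sqrt{-16 + 50 \cdot \frac{1}{40}} = \sqrt{-16 + \frac{5}{4}} = \sqrt{- \frac{59}{4}} = \frac{i \sqrt{59}}{2} \approx 3.8406 i$)
$g \left(K{\left(5 \right)} + 36\right) = \frac{i \sqrt{59}}{2} \left(\left(12 + 5\right) + 36\right) = \frac{i \sqrt{59}}{2} \left(17 + 36\right) = \frac{i \sqrt{59}}{2} \cdot 53 = \frac{53 i \sqrt{59}}{2}$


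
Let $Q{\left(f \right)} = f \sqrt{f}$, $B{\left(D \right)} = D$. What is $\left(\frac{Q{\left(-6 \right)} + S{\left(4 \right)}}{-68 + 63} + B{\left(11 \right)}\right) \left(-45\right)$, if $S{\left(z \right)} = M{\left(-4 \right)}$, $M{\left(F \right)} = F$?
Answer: $-531 - 54 i \sqrt{6} \approx -531.0 - 132.27 i$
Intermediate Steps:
$S{\left(z \right)} = -4$
$Q{\left(f \right)} = f^{\frac{3}{2}}$
$\left(\frac{Q{\left(-6 \right)} + S{\left(4 \right)}}{-68 + 63} + B{\left(11 \right)}\right) \left(-45\right) = \left(\frac{\left(-6\right)^{\frac{3}{2}} - 4}{-68 + 63} + 11\right) \left(-45\right) = \left(\frac{- 6 i \sqrt{6} - 4}{-5} + 11\right) \left(-45\right) = \left(\left(-4 - 6 i \sqrt{6}\right) \left(- \frac{1}{5}\right) + 11\right) \left(-45\right) = \left(\left(\frac{4}{5} + \frac{6 i \sqrt{6}}{5}\right) + 11\right) \left(-45\right) = \left(\frac{59}{5} + \frac{6 i \sqrt{6}}{5}\right) \left(-45\right) = -531 - 54 i \sqrt{6}$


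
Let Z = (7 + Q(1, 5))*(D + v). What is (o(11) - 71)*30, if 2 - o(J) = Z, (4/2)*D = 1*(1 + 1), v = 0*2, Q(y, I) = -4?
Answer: -2160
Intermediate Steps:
v = 0
D = 1 (D = (1*(1 + 1))/2 = (1*2)/2 = (½)*2 = 1)
Z = 3 (Z = (7 - 4)*(1 + 0) = 3*1 = 3)
o(J) = -1 (o(J) = 2 - 1*3 = 2 - 3 = -1)
(o(11) - 71)*30 = (-1 - 71)*30 = -72*30 = -2160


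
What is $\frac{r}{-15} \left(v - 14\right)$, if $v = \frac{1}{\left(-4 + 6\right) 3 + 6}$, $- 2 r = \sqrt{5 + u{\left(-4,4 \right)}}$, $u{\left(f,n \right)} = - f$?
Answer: $- \frac{167}{120} \approx -1.3917$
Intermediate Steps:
$r = - \frac{3}{2}$ ($r = - \frac{\sqrt{5 - -4}}{2} = - \frac{\sqrt{5 + 4}}{2} = - \frac{\sqrt{9}}{2} = \left(- \frac{1}{2}\right) 3 = - \frac{3}{2} \approx -1.5$)
$v = \frac{1}{12}$ ($v = \frac{1}{2 \cdot 3 + 6} = \frac{1}{6 + 6} = \frac{1}{12} \approx 0.083333$)
$\frac{r}{-15} \left(v - 14\right) = - \frac{3}{2 \left(-15\right)} \left(\frac{1}{12} - 14\right) = \left(- \frac{3}{2}\right) \left(- \frac{1}{15}\right) \left(- \frac{167}{12}\right) = \frac{1}{10} \left(- \frac{167}{12}\right) = - \frac{167}{120}$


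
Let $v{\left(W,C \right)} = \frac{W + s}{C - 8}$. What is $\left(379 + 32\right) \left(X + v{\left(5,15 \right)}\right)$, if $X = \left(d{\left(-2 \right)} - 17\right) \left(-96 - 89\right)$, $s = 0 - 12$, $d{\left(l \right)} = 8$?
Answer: $683904$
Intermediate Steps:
$s = -12$ ($s = 0 - 12 = -12$)
$v{\left(W,C \right)} = \frac{-12 + W}{-8 + C}$ ($v{\left(W,C \right)} = \frac{W - 12}{C - 8} = \frac{-12 + W}{-8 + C}$)
$X = 1665$ ($X = \left(8 - 17\right) \left(-96 - 89\right) = \left(-9\right) \left(-185\right) = 1665$)
$\left(379 + 32\right) \left(X + v{\left(5,15 \right)}\right) = \left(379 + 32\right) \left(1665 + \frac{-12 + 5}{-8 + 15}\right) = 411 \left(1665 + \frac{1}{7} \left(-7\right)\right) = 411 \left(1665 - 1\right) = 411 \cdot 1664 = 683904$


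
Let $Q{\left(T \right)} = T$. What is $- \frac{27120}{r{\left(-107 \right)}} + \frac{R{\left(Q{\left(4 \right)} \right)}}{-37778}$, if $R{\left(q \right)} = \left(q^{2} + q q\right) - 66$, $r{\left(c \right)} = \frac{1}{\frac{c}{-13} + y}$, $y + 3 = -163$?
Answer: $\frac{80820393377}{18889} \approx 4.2787 \cdot 10^{6}$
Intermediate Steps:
$y = -166$ ($y = -3 - 163 = -166$)
$r{\left(c \right)} = \frac{1}{-166 - \frac{c}{13}}$ ($r{\left(c \right)} = \frac{1}{\frac{c}{-13} - 166} = \frac{1}{c \left(- \frac{1}{13}\right) - 166} = \frac{1}{- \frac{c}{13} - 166} = \frac{1}{-166 - \frac{c}{13}}$)
$R{\left(q \right)} = -66 + 2 q^{2}$ ($R{\left(q \right)} = \left(q^{2} + q^{2}\right) - 66 = 2 q^{2} - 66 = -66 + 2 q^{2}$)
$- \frac{27120}{r{\left(-107 \right)}} + \frac{R{\left(Q{\left(4 \right)} \right)}}{-37778} = - \frac{27120}{\left(-13\right) \frac{1}{2158 - 107}} + \frac{-66 + 2 \cdot 4^{2}}{-37778} = - \frac{27120}{\left(-13\right) \frac{1}{2051}} + \left(-66 + 2 \cdot 16\right) \left(- \frac{1}{37778}\right) = - \frac{27120}{\left(-13\right) \frac{1}{2051}} + \left(-66 + 32\right) \left(- \frac{1}{37778}\right) = - \frac{27120}{- \frac{13}{2051}} - - \frac{17}{18889} = \left(-27120\right) \left(- \frac{2051}{13}\right) + \frac{17}{18889} = \frac{55623120}{13} + \frac{17}{18889} = \frac{80820393377}{18889}$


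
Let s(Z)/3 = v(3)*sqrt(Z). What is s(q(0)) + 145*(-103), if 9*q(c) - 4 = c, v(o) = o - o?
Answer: -14935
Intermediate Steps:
v(o) = 0
q(c) = 4/9 + c/9
s(Z) = 0 (s(Z) = 3*(0*sqrt(Z)) = 3*0 = 0)
s(q(0)) + 145*(-103) = 0 + 145*(-103) = 0 - 14935 = -14935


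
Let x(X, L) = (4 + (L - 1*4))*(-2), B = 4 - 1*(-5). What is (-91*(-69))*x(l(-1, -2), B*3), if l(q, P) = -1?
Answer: -339066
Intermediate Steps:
B = 9 (B = 4 + 5 = 9)
x(X, L) = -2*L (x(X, L) = (4 + (L - 4))*(-2) = (4 + (-4 + L))*(-2) = L*(-2) = -2*L)
(-91*(-69))*x(l(-1, -2), B*3) = (-91*(-69))*(-18*3) = 6279*(-2*27) = 6279*(-54) = -339066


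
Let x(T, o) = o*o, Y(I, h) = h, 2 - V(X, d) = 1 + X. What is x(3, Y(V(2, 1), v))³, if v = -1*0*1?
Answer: 0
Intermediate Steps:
V(X, d) = 1 - X (V(X, d) = 2 - (1 + X) = 2 + (-1 - X) = 1 - X)
v = 0 (v = 0*1 = 0)
x(T, o) = o²
x(3, Y(V(2, 1), v))³ = (0²)³ = 0³ = 0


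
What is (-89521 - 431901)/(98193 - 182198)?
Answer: 521422/84005 ≈ 6.2070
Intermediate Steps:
(-89521 - 431901)/(98193 - 182198) = -521422/(-84005) = -521422*(-1/84005) = 521422/84005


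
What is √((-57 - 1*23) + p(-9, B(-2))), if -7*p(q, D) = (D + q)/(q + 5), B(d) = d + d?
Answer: I*√15771/14 ≈ 8.9702*I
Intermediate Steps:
B(d) = 2*d
p(q, D) = -(D + q)/(7*(5 + q)) (p(q, D) = -(D + q)/(7*(q + 5)) = -(D + q)/(7*(5 + q)))
√((-57 - 1*23) + p(-9, B(-2))) = √((-57 - 1*23) + (-2*(-2) - 1*(-9))/(7*(5 - 9))) = √((-57 - 23) + (⅐)*(-1*(-4) + 9)/(-4)) = √(-80 + (⅐)*(-¼)*(4 + 9)) = √(-80 + (⅐)*(-¼)*13) = √(-80 - 13/28) = √(-2253/28) = I*√15771/14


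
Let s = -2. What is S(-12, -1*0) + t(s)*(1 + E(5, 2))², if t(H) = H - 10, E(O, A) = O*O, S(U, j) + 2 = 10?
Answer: -8104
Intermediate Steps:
S(U, j) = 8 (S(U, j) = -2 + 10 = 8)
E(O, A) = O²
t(H) = -10 + H
S(-12, -1*0) + t(s)*(1 + E(5, 2))² = 8 + (-10 - 2)*(1 + 5²)² = 8 - 12*(1 + 25)² = 8 - 12*26² = 8 - 12*676 = 8 - 8112 = -8104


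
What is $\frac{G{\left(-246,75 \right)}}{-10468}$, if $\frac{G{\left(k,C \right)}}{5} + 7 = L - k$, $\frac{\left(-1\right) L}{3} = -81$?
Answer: $- \frac{1205}{5234} \approx -0.23023$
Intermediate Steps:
$L = 243$ ($L = \left(-3\right) \left(-81\right) = 243$)
$G{\left(k,C \right)} = 1180 - 5 k$ ($G{\left(k,C \right)} = -35 + 5 \left(243 - k\right) = -35 - \left(-1215 + 5 k\right) = 1180 - 5 k$)
$\frac{G{\left(-246,75 \right)}}{-10468} = \frac{1180 - -1230}{-10468} = \left(1180 + 1230\right) \left(- \frac{1}{10468}\right) = 2410 \left(- \frac{1}{10468}\right) = - \frac{1205}{5234}$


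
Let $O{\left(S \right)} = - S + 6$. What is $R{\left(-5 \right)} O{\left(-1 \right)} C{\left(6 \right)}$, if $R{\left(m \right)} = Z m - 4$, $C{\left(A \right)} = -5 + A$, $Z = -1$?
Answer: $7$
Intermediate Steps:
$O{\left(S \right)} = 6 - S$
$R{\left(m \right)} = -4 - m$ ($R{\left(m \right)} = - m - 4 = -4 - m$)
$R{\left(-5 \right)} O{\left(-1 \right)} C{\left(6 \right)} = \left(-4 - -5\right) \left(6 - -1\right) \left(-5 + 6\right) = \left(-4 + 5\right) \left(6 + 1\right) 1 = 1 \cdot 7 \cdot 1 = 7 \cdot 1 = 7$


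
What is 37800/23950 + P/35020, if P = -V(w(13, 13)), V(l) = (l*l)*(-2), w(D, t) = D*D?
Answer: 26918279/8387290 ≈ 3.2094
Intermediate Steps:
w(D, t) = D²
V(l) = -2*l² (V(l) = l²*(-2) = -2*l²)
P = 57122 (P = -(-2)*(13²)² = -(-2)*169² = -(-2)*28561 = -1*(-57122) = 57122)
37800/23950 + P/35020 = 37800/23950 + 57122/35020 = 37800*(1/23950) + 57122*(1/35020) = 756/479 + 28561/17510 = 26918279/8387290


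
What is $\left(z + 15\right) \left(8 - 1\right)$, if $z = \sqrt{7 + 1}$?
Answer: $105 + 14 \sqrt{2} \approx 124.8$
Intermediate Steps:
$z = 2 \sqrt{2}$ ($z = \sqrt{8} = 2 \sqrt{2} \approx 2.8284$)
$\left(z + 15\right) \left(8 - 1\right) = \left(2 \sqrt{2} + 15\right) \left(8 - 1\right) = \left(15 + 2 \sqrt{2}\right) \left(8 - 1\right) = \left(15 + 2 \sqrt{2}\right) 7 = 105 + 14 \sqrt{2}$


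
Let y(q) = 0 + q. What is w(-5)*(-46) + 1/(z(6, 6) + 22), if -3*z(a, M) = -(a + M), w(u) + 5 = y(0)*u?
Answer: 5981/26 ≈ 230.04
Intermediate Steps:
y(q) = q
w(u) = -5 (w(u) = -5 + 0*u = -5 + 0 = -5)
z(a, M) = M/3 + a/3 (z(a, M) = -(-1)*(a + M)/3 = -(-1)*(M + a)/3 = -(-M - a)/3 = M/3 + a/3)
w(-5)*(-46) + 1/(z(6, 6) + 22) = -5*(-46) + 1/(((⅓)*6 + (⅓)*6) + 22) = 230 + 1/((2 + 2) + 22) = 230 + 1/(4 + 22) = 230 + 1/26 = 5981/26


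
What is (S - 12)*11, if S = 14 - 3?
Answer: -11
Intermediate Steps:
S = 11
(S - 12)*11 = (11 - 12)*11 = -1*11 = -11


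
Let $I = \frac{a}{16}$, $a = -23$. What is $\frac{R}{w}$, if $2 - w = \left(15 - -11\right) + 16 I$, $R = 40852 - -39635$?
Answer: $-80487$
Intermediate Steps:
$R = 80487$ ($R = 40852 + 39635 = 80487$)
$I = - \frac{23}{16} \approx -1.4375$
$w = -1$ ($w = 2 - \left(\left(15 - -11\right) + 16 \left(- \frac{23}{16}\right)\right) = 2 - \left(\left(15 + 11\right) - 23\right) = 2 - \left(26 - 23\right) = 2 - 3 = -1$)
$\frac{R}{w} = \frac{80487}{-1} = 80487 \left(-1\right) = -80487$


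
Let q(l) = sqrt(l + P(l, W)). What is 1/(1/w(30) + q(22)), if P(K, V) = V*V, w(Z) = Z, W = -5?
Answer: -30/42299 + 900*sqrt(47)/42299 ≈ 0.14516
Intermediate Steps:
P(K, V) = V**2
q(l) = sqrt(25 + l) (q(l) = sqrt(l + (-5)**2) = sqrt(l + 25) = sqrt(25 + l))
1/(1/w(30) + q(22)) = 1/(1/30 + sqrt(25 + 22)) = 1/(1/30 + sqrt(47))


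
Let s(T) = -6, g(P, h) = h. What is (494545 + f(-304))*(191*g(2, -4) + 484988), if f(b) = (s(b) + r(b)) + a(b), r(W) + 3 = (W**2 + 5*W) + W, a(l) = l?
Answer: 283185816576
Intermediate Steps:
r(W) = -3 + W**2 + 6*W (r(W) = -3 + ((W**2 + 5*W) + W) = -3 + (W**2 + 6*W) = -3 + W**2 + 6*W)
f(b) = -9 + b**2 + 7*b (f(b) = (-6 + (-3 + b**2 + 6*b)) + b = (-9 + b**2 + 6*b) + b = -9 + b**2 + 7*b)
(494545 + f(-304))*(191*g(2, -4) + 484988) = (494545 + (-9 + (-304)**2 + 7*(-304)))*(191*(-4) + 484988) = (494545 + (-9 + 92416 - 2128))*(-764 + 484988) = (494545 + 90279)*484224 = 584824*484224 = 283185816576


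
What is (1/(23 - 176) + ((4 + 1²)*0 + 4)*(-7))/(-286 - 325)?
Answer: 4285/93483 ≈ 0.045837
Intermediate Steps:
(1/(23 - 176) + ((4 + 1²)*0 + 4)*(-7))/(-286 - 325) = (1/(-153) + ((4 + 1)*0 + 4)*(-7))/(-611) = (-1/153 + (5*0 + 4)*(-7))*(-1/611) = (-1/153 + (0 + 4)*(-7))*(-1/611) = (-1/153 + 4*(-7))*(-1/611) = (-1/153 - 28)*(-1/611) = -4285/153*(-1/611) = 4285/93483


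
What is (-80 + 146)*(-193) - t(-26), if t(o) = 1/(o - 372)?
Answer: -5069723/398 ≈ -12738.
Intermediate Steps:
t(o) = 1/(-372 + o)
(-80 + 146)*(-193) - t(-26) = (-80 + 146)*(-193) - 1/(-372 - 26) = 66*(-193) - 1/(-398) = -12738 - 1*(-1/398) = -12738 + 1/398 = -5069723/398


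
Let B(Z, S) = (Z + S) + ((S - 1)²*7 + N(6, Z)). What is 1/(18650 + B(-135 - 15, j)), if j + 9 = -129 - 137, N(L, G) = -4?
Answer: 1/551453 ≈ 1.8134e-6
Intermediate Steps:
j = -275 (j = -9 + (-129 - 137) = -9 - 266 = -275)
B(Z, S) = -4 + S + Z + 7*(-1 + S)² (B(Z, S) = (Z + S) + ((S - 1)²*7 - 4) = (S + Z) + ((-1 + S)²*7 - 4) = (S + Z) + (7*(-1 + S)² - 4) = (S + Z) + (-4 + 7*(-1 + S)²) = -4 + S + Z + 7*(-1 + S)²)
1/(18650 + B(-135 - 15, j)) = 1/(18650 + (-4 - 275 + (-135 - 15) + 7*(-1 - 275)²)) = 1/(18650 + (-4 - 275 - 150 + 7*(-276)²)) = 1/(18650 + (-4 - 275 - 150 + 7*76176)) = 1/(18650 + (-4 - 275 - 150 + 533232)) = 1/(18650 + 532803) = 1/551453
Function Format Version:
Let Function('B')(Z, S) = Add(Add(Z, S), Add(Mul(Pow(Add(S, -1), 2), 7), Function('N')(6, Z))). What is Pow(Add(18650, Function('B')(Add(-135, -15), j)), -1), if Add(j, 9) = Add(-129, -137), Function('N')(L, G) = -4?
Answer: Rational(1, 551453) ≈ 1.8134e-6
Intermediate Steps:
j = -275 (j = Add(-9, Add(-129, -137)) = Add(-9, -266) = -275)
Function('B')(Z, S) = Add(-4, S, Z, Mul(7, Pow(Add(-1, S), 2))) (Function('B')(Z, S) = Add(Add(Z, S), Add(Mul(Pow(Add(S, -1), 2), 7), -4)) = Add(Add(S, Z), Add(Mul(Pow(Add(-1, S), 2), 7), -4)) = Add(Add(S, Z), Add(Mul(7, Pow(Add(-1, S), 2)), -4)) = Add(Add(S, Z), Add(-4, Mul(7, Pow(Add(-1, S), 2)))) = Add(-4, S, Z, Mul(7, Pow(Add(-1, S), 2))))
Pow(Add(18650, Function('B')(Add(-135, -15), j)), -1) = Pow(Add(18650, Add(-4, -275, Add(-135, -15), Mul(7, Pow(Add(-1, -275), 2)))), -1) = Pow(Add(18650, Add(-4, -275, -150, Mul(7, Pow(-276, 2)))), -1) = Pow(Add(18650, Add(-4, -275, -150, Mul(7, 76176))), -1) = Pow(Add(18650, Add(-4, -275, -150, 533232)), -1) = Pow(Add(18650, 532803), -1) = Pow(551453, -1) = Rational(1, 551453)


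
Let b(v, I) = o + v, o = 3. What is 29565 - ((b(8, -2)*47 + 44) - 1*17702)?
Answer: 46706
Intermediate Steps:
b(v, I) = 3 + v
29565 - ((b(8, -2)*47 + 44) - 1*17702) = 29565 - (((3 + 8)*47 + 44) - 1*17702) = 29565 - ((11*47 + 44) - 17702) = 29565 - ((517 + 44) - 17702) = 29565 - (561 - 17702) = 29565 - 1*(-17141) = 29565 + 17141 = 46706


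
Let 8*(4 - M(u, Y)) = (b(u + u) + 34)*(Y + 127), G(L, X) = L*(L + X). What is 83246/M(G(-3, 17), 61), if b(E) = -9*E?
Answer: -83246/18561 ≈ -4.4850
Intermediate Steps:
M(u, Y) = 4 - (34 - 18*u)*(127 + Y)/8 (M(u, Y) = 4 - (-9*(u + u) + 34)*(Y + 127)/8 = 4 - (-18*u + 34)*(127 + Y)/8 = 4 - (34 - 18*u)*(127 + Y)/8)
83246/M(G(-3, 17), 61) = 83246/(-2143/4 - 17/4*61 + 1143*(-3*(-3 + 17))/4 + (9/4)*61*(-3*(-3 + 17))) = 83246/(-2143/4 - 1037/4 + 1143*(-3*14)/4 + (9/4)*61*(-3*14)) = 83246/(-2143/4 - 1037/4 + (1143/4)*(-42) + (9/4)*61*(-42)) = 83246/(-2143/4 - 1037/4 - 24003/2 - 11529/2) = 83246/(-18561) = 83246*(-1/18561) = -83246/18561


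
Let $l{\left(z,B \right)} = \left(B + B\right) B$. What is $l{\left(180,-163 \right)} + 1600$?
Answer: $54738$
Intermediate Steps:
$l{\left(z,B \right)} = 2 B^{2}$ ($l{\left(z,B \right)} = 2 B B = 2 B^{2}$)
$l{\left(180,-163 \right)} + 1600 = 2 \left(-163\right)^{2} + 1600 = 2 \cdot 26569 + 1600 = 53138 + 1600 = 54738$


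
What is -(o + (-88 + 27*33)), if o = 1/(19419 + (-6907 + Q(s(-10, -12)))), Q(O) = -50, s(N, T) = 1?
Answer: -10006987/12462 ≈ -803.00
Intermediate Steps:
o = 1/12462 (o = 1/(19419 + (-6907 - 50)) = 1/(19419 - 6957) = 1/12462 ≈ 8.0244e-5)
-(o + (-88 + 27*33)) = -(1/12462 + (-88 + 27*33)) = -(1/12462 + (-88 + 891)) = -(1/12462 + 803) = -1*10006987/12462 = -10006987/12462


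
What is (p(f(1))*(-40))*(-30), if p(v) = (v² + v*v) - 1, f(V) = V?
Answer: 1200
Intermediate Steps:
p(v) = -1 + 2*v² (p(v) = (v² + v²) - 1 = 2*v² - 1 = -1 + 2*v²)
(p(f(1))*(-40))*(-30) = ((-1 + 2*1²)*(-40))*(-30) = ((-1 + 2*1)*(-40))*(-30) = ((-1 + 2)*(-40))*(-30) = (1*(-40))*(-30) = -40*(-30) = 1200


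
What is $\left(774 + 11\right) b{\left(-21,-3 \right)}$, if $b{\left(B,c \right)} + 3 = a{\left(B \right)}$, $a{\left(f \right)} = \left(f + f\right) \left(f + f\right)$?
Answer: $1382385$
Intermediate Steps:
$a{\left(f \right)} = 4 f^{2}$ ($a{\left(f \right)} = 2 f 2 f = 4 f^{2}$)
$b{\left(B,c \right)} = -3 + 4 B^{2}$
$\left(774 + 11\right) b{\left(-21,-3 \right)} = \left(774 + 11\right) \left(-3 + 4 \left(-21\right)^{2}\right) = 785 \left(-3 + 4 \cdot 441\right) = 785 \left(-3 + 1764\right) = 785 \cdot 1761 = 1382385$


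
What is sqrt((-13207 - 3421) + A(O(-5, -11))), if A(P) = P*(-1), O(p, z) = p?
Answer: 3*I*sqrt(1847) ≈ 128.93*I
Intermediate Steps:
A(P) = -P
sqrt((-13207 - 3421) + A(O(-5, -11))) = sqrt((-13207 - 3421) - 1*(-5)) = sqrt(-16628 + 5) = sqrt(-16623) = 3*I*sqrt(1847)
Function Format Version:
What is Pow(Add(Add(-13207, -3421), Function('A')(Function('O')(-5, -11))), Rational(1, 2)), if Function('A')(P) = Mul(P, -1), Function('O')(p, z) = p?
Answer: Mul(3, I, Pow(1847, Rational(1, 2))) ≈ Mul(128.93, I)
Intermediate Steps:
Function('A')(P) = Mul(-1, P)
Pow(Add(Add(-13207, -3421), Function('A')(Function('O')(-5, -11))), Rational(1, 2)) = Pow(Add(Add(-13207, -3421), Mul(-1, -5)), Rational(1, 2)) = Pow(Add(-16628, 5), Rational(1, 2)) = Pow(-16623, Rational(1, 2)) = Mul(3, I, Pow(1847, Rational(1, 2)))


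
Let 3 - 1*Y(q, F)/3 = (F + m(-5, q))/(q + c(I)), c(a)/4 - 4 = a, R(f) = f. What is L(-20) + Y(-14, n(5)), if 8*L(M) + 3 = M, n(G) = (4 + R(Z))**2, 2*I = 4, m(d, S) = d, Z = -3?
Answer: 293/40 ≈ 7.3250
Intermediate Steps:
I = 2 (I = (1/2)*4 = 2)
c(a) = 16 + 4*a
n(G) = 1 (n(G) = (4 - 3)**2 = 1**2 = 1)
Y(q, F) = 9 - 3*(-5 + F)/(24 + q) (Y(q, F) = 9 - 3*(F - 5)/(q + (16 + 4*2)) = 9 - 3*(-5 + F)/(q + (16 + 8)) = 9 - 3*(-5 + F)/(q + 24) = 9 - 3*(-5 + F)/(24 + q))
L(M) = -3/8 + M/8
L(-20) + Y(-14, n(5)) = (-3/8 + (1/8)*(-20)) + 3*(77 - 1*1 + 3*(-14))/(24 - 14) = (-3/8 - 5/2) + 3*(77 - 1 - 42)/10 = -23/8 + 3*(1/10)*34 = -23/8 + 51/5 = 293/40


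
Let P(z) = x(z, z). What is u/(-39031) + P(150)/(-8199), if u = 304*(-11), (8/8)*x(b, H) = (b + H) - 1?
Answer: 15747187/320015169 ≈ 0.049208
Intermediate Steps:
x(b, H) = -1 + H + b (x(b, H) = (b + H) - 1 = (H + b) - 1 = -1 + H + b)
u = -3344
P(z) = -1 + 2*z (P(z) = -1 + z + z = -1 + 2*z)
u/(-39031) + P(150)/(-8199) = -3344/(-39031) + (-1 + 2*150)/(-8199) = -3344*(-1/39031) + (-1 + 300)*(-1/8199) = 3344/39031 + 299*(-1/8199) = 3344/39031 - 299/8199 = 15747187/320015169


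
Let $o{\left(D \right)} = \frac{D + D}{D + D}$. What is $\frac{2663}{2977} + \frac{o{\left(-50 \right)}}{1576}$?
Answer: $\frac{4199865}{4691752} \approx 0.89516$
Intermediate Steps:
$o{\left(D \right)} = 1$ ($o{\left(D \right)} = \frac{2 D}{2 D} = 2 D \frac{1}{2 D} = 1$)
$\frac{2663}{2977} + \frac{o{\left(-50 \right)}}{1576} = \frac{2663}{2977} + 1 \cdot \frac{1}{1576} = 2663 \cdot \frac{1}{2977} + 1 \cdot \frac{1}{1576} = \frac{2663}{2977} + \frac{1}{1576} = \frac{4199865}{4691752}$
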